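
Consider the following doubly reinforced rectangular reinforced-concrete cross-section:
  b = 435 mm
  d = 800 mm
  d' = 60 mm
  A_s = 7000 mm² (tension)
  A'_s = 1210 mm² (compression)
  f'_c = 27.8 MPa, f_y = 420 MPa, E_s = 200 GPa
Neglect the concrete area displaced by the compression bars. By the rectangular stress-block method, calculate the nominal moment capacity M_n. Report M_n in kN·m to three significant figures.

Assume both tension and compression steel yield.
Net tension couple steel: A_s − A'_s = 5790 mm².
a = (A_s − A'_s) f_y / (0.85 f'_c b) = 2431800/(0.85 × 27.8 × 435) = 236.58 mm.
c = a/β₁ = 236.58/0.85 = 278.33 mm; ε'_s = 0.003(c − d')/c = 0.0024 ≥ f_y/E_s = 0.0021, so compression steel does yield.
M_n = (A_s − A'_s) f_y (d − a/2) + A'_s f_y (d − d') = [2431800 × (800 − 118.29) + 508200 × (800 − 60)] × 10⁻⁶ = 1657.78 + 376.07 = 2033.85 kN·m.

M_n ≈ 2030 kN·m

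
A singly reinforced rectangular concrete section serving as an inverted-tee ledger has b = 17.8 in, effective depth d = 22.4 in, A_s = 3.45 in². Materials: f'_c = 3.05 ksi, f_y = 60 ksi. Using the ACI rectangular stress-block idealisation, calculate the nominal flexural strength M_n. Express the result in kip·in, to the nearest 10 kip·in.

T = A_s f_y = 3.45 × 60 = 207 kips.
a = T/(0.85 f'_c b) = 207/(0.85 × 3.05 × 17.8) = 4.486 in.
M_n = T(d − a/2) = 207 × (22.4 − 2.243) = 4172.5 kip·in.

M_n ≈ 4170 kip·in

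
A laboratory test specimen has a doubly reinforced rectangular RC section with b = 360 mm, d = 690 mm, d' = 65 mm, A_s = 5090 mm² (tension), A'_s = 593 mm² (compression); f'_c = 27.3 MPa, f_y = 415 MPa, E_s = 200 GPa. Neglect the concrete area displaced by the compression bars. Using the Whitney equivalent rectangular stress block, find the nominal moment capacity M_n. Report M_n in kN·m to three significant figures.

Assume both tension and compression steel yield.
Net tension couple steel: A_s − A'_s = 4497 mm².
a = (A_s − A'_s) f_y / (0.85 f'_c b) = 1866255/(0.85 × 27.3 × 360) = 223.40 mm.
c = a/β₁ = 223.40/0.85 = 262.82 mm; ε'_s = 0.003(c − d')/c = 0.0023 ≥ f_y/E_s = 0.0021, so compression steel does yield.
M_n = (A_s − A'_s) f_y (d − a/2) + A'_s f_y (d − d') = [1866255 × (690 − 111.7) + 246095 × (690 − 65)] × 10⁻⁶ = 1079.26 + 153.81 = 1233.07 kN·m.

M_n ≈ 1230 kN·m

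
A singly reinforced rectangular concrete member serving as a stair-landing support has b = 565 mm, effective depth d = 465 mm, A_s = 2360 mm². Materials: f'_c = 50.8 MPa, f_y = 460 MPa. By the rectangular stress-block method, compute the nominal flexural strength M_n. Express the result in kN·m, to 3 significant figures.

T = A_s f_y = 2360 × 460 = 1085600 N = 1085.6 kN.
From C = T: a = T/(0.85 f'_c b) = 1085600/(0.85 × 50.8 × 565) = 44.50 mm.
M_n = T(d − a/2) = 1085.6 kN × (465 − 22.25) mm = 480.65 kN·m.

M_n ≈ 481 kN·m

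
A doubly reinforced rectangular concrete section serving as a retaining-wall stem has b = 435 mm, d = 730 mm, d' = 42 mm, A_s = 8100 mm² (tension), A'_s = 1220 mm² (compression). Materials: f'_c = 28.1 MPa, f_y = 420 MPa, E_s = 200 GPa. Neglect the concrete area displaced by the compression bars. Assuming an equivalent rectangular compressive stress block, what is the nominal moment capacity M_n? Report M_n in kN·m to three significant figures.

Assume both tension and compression steel yield.
Net tension couple steel: A_s − A'_s = 6880 mm².
a = (A_s − A'_s) f_y / (0.85 f'_c b) = 2889600/(0.85 × 28.1 × 435) = 278.11 mm.
c = a/β₁ = 278.11/0.849 = 327.57 mm; ε'_s = 0.003(c − d')/c = 0.0026 ≥ f_y/E_s = 0.0021, so compression steel does yield.
M_n = (A_s − A'_s) f_y (d − a/2) + A'_s f_y (d − d') = [2889600 × (730 − 139.055) + 512400 × (730 − 42)] × 10⁻⁶ = 1707.59 + 352.53 = 2060.12 kN·m.

M_n ≈ 2060 kN·m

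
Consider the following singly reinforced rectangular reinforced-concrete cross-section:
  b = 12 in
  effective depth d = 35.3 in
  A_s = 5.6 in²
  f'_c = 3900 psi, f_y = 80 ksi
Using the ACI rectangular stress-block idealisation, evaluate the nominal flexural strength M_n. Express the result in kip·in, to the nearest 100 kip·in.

T = A_s f_y = 5.6 × 80 = 448 kips.
a = T/(0.85 f'_c b) = 448/(0.85 × 3.9 × 12) = 11.262 in.
M_n = T(d − a/2) = 448 × (35.3 − 5.631) = 13291.7 kip·in.

M_n ≈ 13300 kip·in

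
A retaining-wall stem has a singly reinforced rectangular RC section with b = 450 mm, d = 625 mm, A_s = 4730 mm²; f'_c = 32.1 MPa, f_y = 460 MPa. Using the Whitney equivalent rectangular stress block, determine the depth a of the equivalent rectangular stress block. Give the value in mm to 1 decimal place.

T = A_s f_y = 4730 × 460 = 2175800 N = 2175.8 kN.
Setting C = 0.85 f'_c a b equal to T: a = 2175800/(0.85 × 32.1 × 450) = 177.2 mm.

a ≈ 177.2 mm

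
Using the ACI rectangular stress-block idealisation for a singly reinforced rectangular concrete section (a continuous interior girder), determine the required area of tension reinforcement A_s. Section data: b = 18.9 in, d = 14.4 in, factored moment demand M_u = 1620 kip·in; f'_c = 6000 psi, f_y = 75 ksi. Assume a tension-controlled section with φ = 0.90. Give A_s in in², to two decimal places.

M_n = M_u/φ = 1620/0.90 = 1800 kip·in.
From M_n = 0.85 f'_c a b (d − a/2):
a = d − √(d² − 2M_n/(0.85 f'_c b)) = 14.4 − √(14.4² − 2 × 1800/(0.85 × 6 × 18.9)) = 1.361 in.
A_s = 0.85 f'_c a b / f_y = 0.85 × 6 × 1.361 × 18.9 / 75 = 1.749 in².

A_s ≈ 1.75 in²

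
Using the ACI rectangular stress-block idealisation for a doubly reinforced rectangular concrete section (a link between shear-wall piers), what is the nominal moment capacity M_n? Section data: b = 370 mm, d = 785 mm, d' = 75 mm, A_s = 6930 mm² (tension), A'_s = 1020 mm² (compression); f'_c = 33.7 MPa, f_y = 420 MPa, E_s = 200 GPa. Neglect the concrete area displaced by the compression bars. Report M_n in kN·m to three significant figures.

M_n ≈ 1960 kN·m

Assume both tension and compression steel yield.
Net tension couple steel: A_s − A'_s = 5910 mm².
a = (A_s − A'_s) f_y / (0.85 f'_c b) = 2482200/(0.85 × 33.7 × 370) = 234.20 mm.
c = a/β₁ = 234.20/0.809 = 289.49 mm; ε'_s = 0.003(c − d')/c = 0.0022 ≥ f_y/E_s = 0.0021, so compression steel does yield.
M_n = (A_s − A'_s) f_y (d − a/2) + A'_s f_y (d − d') = [2482200 × (785 − 117.1) + 428400 × (785 − 75)] × 10⁻⁶ = 1657.86 + 304.16 = 1962.02 kN·m.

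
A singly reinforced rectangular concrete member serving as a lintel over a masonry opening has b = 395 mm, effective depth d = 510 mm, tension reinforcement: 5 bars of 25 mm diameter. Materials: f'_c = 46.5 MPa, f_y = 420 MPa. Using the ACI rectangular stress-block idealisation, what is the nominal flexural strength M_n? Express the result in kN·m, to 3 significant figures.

M_n ≈ 492 kN·m

A_s = 5 × 491 = 2455 mm².
T = A_s f_y = 2455 × 420 = 1031100 N = 1031.1 kN.
From C = T: a = T/(0.85 f'_c b) = 1031100/(0.85 × 46.5 × 395) = 66.04 mm.
M_n = T(d − a/2) = 1031.1 kN × (510 − 33.02) mm = 491.81 kN·m.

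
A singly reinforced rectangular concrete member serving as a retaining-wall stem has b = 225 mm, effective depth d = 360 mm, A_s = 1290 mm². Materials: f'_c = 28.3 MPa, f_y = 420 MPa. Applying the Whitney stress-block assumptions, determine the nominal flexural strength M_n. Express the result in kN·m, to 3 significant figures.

M_n ≈ 168 kN·m

T = A_s f_y = 1290 × 420 = 541800 N = 541.8 kN.
From C = T: a = T/(0.85 f'_c b) = 541800/(0.85 × 28.3 × 225) = 100.10 mm.
M_n = T(d − a/2) = 541.8 kN × (360 − 50.05) mm = 167.93 kN·m.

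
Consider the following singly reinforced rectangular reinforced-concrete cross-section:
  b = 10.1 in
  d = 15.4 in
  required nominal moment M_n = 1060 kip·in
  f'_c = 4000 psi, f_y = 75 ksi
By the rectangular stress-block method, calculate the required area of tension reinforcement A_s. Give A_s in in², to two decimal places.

From M_n = 0.85 f'_c a b (d − a/2):
a = d − √(d² − 2M_n/(0.85 f'_c b)) = 15.4 − √(15.4² − 2 × 1060/(0.85 × 4 × 10.1)) = 2.155 in.
A_s = 0.85 f'_c a b / f_y = 0.85 × 4 × 2.155 × 10.1 / 75 = 0.987 in².

A_s ≈ 0.99 in²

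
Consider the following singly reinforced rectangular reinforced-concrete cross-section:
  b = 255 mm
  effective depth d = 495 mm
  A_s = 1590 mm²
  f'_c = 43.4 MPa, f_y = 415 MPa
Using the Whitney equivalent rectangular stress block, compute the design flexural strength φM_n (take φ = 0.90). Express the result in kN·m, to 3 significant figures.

φM_n ≈ 273 kN·m

T = A_s f_y = 1590 × 415 = 659850 N = 659.85 kN.
From C = T: a = T/(0.85 f'_c b) = 659850/(0.85 × 43.4 × 255) = 70.14 mm.
M_n = T(d − a/2) = 659.85 kN × (495 − 35.07) mm = 303.48 kN·m.
φM_n = 0.90 × 303.48 = 273.13 kN·m.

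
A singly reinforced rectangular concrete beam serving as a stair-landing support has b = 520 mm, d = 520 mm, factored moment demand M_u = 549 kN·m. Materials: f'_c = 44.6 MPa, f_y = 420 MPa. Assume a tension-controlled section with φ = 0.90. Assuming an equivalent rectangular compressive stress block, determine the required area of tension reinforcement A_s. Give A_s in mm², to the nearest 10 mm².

M_n = M_u/φ = 549/0.90 = 610 kN·m.
With M_n = 0.85 f'_c a b (d − a/2), solve the quadratic for a:
a = d − √(d² − 2M_n/(0.85 f'_c b)) = 520 − √(520² − 2 × 610×10⁶/(0.85 × 44.6 × 520)) = 63.37 mm.
A_s = 0.85 f'_c a b / f_y = 0.85 × 44.6 × 63.37 × 520 / 420 = 2974.3 mm².

A_s ≈ 2970 mm²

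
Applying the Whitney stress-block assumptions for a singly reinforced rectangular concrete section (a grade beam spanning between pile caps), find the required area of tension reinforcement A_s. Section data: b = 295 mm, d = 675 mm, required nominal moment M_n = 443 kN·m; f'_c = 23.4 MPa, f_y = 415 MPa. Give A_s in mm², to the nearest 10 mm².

A_s ≈ 1740 mm²

With M_n = 0.85 f'_c a b (d − a/2), solve the quadratic for a:
a = d − √(d² − 2M_n/(0.85 f'_c b)) = 675 − √(675² − 2 × 443×10⁶/(0.85 × 23.4 × 295)) = 123.07 mm.
A_s = 0.85 f'_c a b / f_y = 0.85 × 23.4 × 123.07 × 295 / 415 = 1740.0 mm².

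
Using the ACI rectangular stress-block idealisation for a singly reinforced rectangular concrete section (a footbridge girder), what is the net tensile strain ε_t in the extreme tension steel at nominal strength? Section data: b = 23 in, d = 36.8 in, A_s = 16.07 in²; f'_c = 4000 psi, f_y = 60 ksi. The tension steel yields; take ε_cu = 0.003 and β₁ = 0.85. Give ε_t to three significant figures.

ε_t ≈ 0.00461

a = A_s f_y/(0.85 f'_c b) = 12.330 in.
β₁ = 0.85, so c = a/β₁ = 12.330/0.85 = 14.506 in.
From the linear strain diagram with ε_cu = 0.003: ε_t = 0.003 (d − c)/c = 0.003 × (36.8 − 14.506)/14.506 = 0.00461.
ε_t is between 0.004 and 0.005 — transition zone.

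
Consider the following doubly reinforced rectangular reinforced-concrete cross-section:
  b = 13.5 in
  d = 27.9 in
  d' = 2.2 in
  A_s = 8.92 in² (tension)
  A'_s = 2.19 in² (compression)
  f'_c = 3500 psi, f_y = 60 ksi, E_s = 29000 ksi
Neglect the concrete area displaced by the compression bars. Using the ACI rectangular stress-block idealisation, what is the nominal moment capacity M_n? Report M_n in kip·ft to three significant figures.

Assume both steels yield.
a = (A_s − A'_s) f_y/(0.85 f'_c b) = (8.92 − 2.19) × 60/(0.85 × 3.5 × 13.5) = 10.054 in.
c = a/β₁ = 10.054/0.85 = 11.828 in; ε'_s = 0.003(c − d')/c = 0.0024 ≥ ε_y = 0.0021, so the compression steel yields.
M_n = (A_s − A'_s) f_y (d − a/2) + A'_s f_y (d − d') = 403.8 × (27.9 − 5.027) + 131.4 × (27.9 − 2.2) = 9236.1 + 3377.0 = 12613.1 kip·in = 12613.1/12 = 1051.09 kip·ft.

M_n ≈ 1050 kip·ft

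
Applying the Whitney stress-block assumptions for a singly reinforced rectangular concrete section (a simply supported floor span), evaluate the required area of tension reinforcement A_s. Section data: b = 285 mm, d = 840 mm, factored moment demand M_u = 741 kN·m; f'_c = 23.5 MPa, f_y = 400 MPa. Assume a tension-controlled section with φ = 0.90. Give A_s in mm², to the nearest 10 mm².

M_n = M_u/φ = 741/0.90 = 823.333 kN·m.
With M_n = 0.85 f'_c a b (d − a/2), solve the quadratic for a:
a = d − √(d² − 2M_n/(0.85 f'_c b)) = 840 − √(840² − 2 × 823.333×10⁶/(0.85 × 23.5 × 285)) = 194.75 mm.
A_s = 0.85 f'_c a b / f_y = 0.85 × 23.5 × 194.75 × 285 / 400 = 2771.7 mm².

A_s ≈ 2770 mm²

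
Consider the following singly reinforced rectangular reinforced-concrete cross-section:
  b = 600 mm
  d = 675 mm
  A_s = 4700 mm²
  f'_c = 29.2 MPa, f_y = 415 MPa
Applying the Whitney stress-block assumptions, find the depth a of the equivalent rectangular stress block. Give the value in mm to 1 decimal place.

T = A_s f_y = 4700 × 415 = 1950500 N = 1950.5 kN.
Setting C = 0.85 f'_c a b equal to T: a = 1950500/(0.85 × 29.2 × 600) = 131.0 mm.

a ≈ 131.0 mm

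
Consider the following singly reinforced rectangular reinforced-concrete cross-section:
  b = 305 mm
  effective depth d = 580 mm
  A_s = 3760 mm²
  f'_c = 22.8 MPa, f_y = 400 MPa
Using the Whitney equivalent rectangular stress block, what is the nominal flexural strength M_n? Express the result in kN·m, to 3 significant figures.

M_n ≈ 681 kN·m

T = A_s f_y = 3760 × 400 = 1504000 N = 1504 kN.
From C = T: a = T/(0.85 f'_c b) = 1504000/(0.85 × 22.8 × 305) = 254.45 mm.
M_n = T(d − a/2) = 1504 kN × (580 − 127.225) mm = 680.97 kN·m.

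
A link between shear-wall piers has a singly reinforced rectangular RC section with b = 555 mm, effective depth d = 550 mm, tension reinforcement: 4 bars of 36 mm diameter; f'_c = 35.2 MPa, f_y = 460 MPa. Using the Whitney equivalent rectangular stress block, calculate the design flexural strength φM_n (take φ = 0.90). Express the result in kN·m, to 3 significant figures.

A_s = 4 × 1018 = 4072 mm².
T = A_s f_y = 4072 × 460 = 1873120 N = 1873.12 kN.
From C = T: a = T/(0.85 f'_c b) = 1873120/(0.85 × 35.2 × 555) = 112.80 mm.
M_n = T(d − a/2) = 1873.12 kN × (550 − 56.4) mm = 924.57 kN·m.
φM_n = 0.90 × 924.57 = 832.11 kN·m.

φM_n ≈ 832 kN·m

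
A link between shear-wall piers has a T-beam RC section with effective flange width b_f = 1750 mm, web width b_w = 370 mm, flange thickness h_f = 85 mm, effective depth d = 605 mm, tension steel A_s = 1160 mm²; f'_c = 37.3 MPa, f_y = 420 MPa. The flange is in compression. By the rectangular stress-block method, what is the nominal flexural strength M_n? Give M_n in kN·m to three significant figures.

M_n ≈ 293 kN·m

Tension: T = A_s f_y = 1160 × 420 = 487200 N.
Try a within the flange: a = T/(0.85 f'_c b_f) = 487200/(0.85 × 37.3 × 1750) = 8.78 mm.
Since a = 8.78 ≤ h_f = 85 mm, the stress block lies entirely in the flange; analyse as a rectangular beam of width b_f.
M_n = T(d − a/2) = 487200 × (605 − 4.39) = 292.62 × 10⁶ N·mm.
M_n = 292.62 kN·m.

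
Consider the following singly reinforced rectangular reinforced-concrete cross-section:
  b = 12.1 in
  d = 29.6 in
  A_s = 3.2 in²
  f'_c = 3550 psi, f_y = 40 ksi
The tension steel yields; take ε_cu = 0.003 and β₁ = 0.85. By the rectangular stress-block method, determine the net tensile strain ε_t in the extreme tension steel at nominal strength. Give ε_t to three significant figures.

a = A_s f_y/(0.85 f'_c b) = 3.506 in.
β₁ = 0.85, so c = a/β₁ = 3.506/0.85 = 4.125 in.
From the linear strain diagram with ε_cu = 0.003: ε_t = 0.003 (d − c)/c = 0.003 × (29.6 − 4.125)/4.125 = 0.0185.
Since ε_t ≥ 0.005, the section is tension-controlled.

ε_t ≈ 0.0185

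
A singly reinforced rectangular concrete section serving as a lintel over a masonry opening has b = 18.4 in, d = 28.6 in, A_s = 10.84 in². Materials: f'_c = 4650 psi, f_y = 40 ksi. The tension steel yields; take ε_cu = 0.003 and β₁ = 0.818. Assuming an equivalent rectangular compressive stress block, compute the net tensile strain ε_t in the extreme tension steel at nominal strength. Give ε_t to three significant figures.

a = A_s f_y/(0.85 f'_c b) = 5.962 in.
β₁ = 0.818, so c = a/β₁ = 5.962/0.818 = 7.289 in.
From the linear strain diagram with ε_cu = 0.003: ε_t = 0.003 (d − c)/c = 0.003 × (28.6 − 7.289)/7.289 = 0.00877.
Since ε_t ≥ 0.005, the section is tension-controlled.

ε_t ≈ 0.00877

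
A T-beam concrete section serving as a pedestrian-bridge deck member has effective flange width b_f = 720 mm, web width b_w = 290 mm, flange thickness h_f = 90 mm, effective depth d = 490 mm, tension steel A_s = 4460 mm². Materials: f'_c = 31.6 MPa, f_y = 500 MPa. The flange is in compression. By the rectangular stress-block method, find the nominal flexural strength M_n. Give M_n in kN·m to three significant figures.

Tension: T = A_s f_y = 4460 × 500 = 2230000 N.
Try a within the flange: a = T/(0.85 f'_c b_f) = 2230000/(0.85 × 31.6 × 720) = 115.31 mm.
a = 115.31 > h_f = 90 mm: the block extends into the web. Split into flange-overhang and web parts.
C_f = 0.85 f'_c (b_f − b_w) h_f = 0.85 × 31.6 × (720 − 290) × 90 = 1039482 N.
Remaining web compression depth: a_w = (T − C_f)/(0.85 f'_c b_w) = (2230000 − 1039482)/(0.85 × 31.6 × 290) = 152.84 mm.
M_n = C_f(d − h_f/2) + (T − C_f)(d − a_w/2) = 1039482 × (490 − 45) + 1190518 × (490 − 76.42) = 462.57 + 492.37 = 954.94 × 10⁶ N·mm.
M_n = 954.94 kN·m.

M_n ≈ 955 kN·m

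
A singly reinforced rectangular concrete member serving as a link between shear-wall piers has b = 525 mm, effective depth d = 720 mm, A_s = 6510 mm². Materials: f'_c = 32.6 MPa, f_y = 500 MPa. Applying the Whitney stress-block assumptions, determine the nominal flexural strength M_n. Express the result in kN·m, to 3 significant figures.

M_n ≈ 1980 kN·m

T = A_s f_y = 6510 × 500 = 3255000 N = 3255 kN.
From C = T: a = T/(0.85 f'_c b) = 3255000/(0.85 × 32.6 × 525) = 223.75 mm.
M_n = T(d − a/2) = 3255 kN × (720 − 111.875) mm = 1979.45 kN·m.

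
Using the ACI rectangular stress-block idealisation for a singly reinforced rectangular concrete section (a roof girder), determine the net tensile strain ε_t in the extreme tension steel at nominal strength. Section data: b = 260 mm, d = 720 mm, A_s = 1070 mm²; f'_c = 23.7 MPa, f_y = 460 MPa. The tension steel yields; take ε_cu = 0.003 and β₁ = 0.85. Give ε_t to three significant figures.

ε_t ≈ 0.0165

a = A_s f_y/(0.85 f'_c b) = 93.97 mm.
β₁ = 0.85, so c = a/β₁ = 93.97/0.85 = 110.55 mm.
From the linear strain diagram with ε_cu = 0.003: ε_t = 0.003 (d − c)/c = 0.003 × (720 − 110.55)/110.55 = 0.0165.
Since ε_t ≥ 0.005, the section is tension-controlled.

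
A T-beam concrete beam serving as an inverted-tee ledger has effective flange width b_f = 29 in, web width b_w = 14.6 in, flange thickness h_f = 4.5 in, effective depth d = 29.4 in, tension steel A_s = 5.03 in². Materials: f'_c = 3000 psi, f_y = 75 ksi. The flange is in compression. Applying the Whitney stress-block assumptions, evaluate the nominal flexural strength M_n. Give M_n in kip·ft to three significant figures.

M_n ≈ 843 kip·ft

Tension: T = A_s f_y = 5.03 × 75 = 377.25 kips.
Try a within the flange: a = T/(0.85 f'_c b_f) = 377.25/(0.85 × 3 × 29) = 5.101 in.
a = 5.101 > h_f = 4.5 in: the block extends into the web. Split into flange-overhang and web parts.
C_f = 0.85 f'_c (b_f − b_w) h_f = 0.85 × 3 × (29 − 14.6) × 4.5 = 165.2 kips.
Remaining web compression depth: a_w = (T − C_f)/(0.85 f'_c b_w) = (377.25 − 165.2)/(0.85 × 3 × 14.6) = 5.696 in.
M_n = C_f(d − h_f/2) + (T − C_f)(d − a_w/2) = 165.2 × (29.4 − 2.25) + 212.05 × (29.4 − 2.848) = 4485.2 + 5630.4 = 10115.6 kip·in.
M_n = 10115.6/12 = 842.97 kip·ft.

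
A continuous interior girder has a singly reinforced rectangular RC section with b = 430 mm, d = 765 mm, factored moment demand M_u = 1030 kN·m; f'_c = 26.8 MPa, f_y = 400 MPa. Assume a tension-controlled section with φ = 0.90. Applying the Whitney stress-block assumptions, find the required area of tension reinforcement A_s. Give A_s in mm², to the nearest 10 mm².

M_n = M_u/φ = 1030/0.90 = 1144.44 kN·m.
With M_n = 0.85 f'_c a b (d − a/2), solve the quadratic for a:
a = d − √(d² − 2M_n/(0.85 f'_c b)) = 765 − √(765² − 2 × 1144.44×10⁶/(0.85 × 26.8 × 430)) = 172.08 mm.
A_s = 0.85 f'_c a b / f_y = 0.85 × 26.8 × 172.08 × 430 / 400 = 4214.0 mm².

A_s ≈ 4210 mm²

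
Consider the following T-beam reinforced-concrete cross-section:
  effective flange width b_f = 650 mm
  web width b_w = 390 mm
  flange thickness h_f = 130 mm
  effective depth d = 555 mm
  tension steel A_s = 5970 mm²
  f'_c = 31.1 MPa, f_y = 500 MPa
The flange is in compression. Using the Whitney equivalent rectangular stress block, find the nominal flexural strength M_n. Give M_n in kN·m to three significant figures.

Tension: T = A_s f_y = 5970 × 500 = 2985000 N.
Try a within the flange: a = T/(0.85 f'_c b_f) = 2985000/(0.85 × 31.1 × 650) = 173.72 mm.
a = 173.72 > h_f = 130 mm: the block extends into the web. Split into flange-overhang and web parts.
C_f = 0.85 f'_c (b_f − b_w) h_f = 0.85 × 31.1 × (650 − 390) × 130 = 893503 N.
Remaining web compression depth: a_w = (T − C_f)/(0.85 f'_c b_w) = (2985000 − 893503)/(0.85 × 31.1 × 390) = 202.87 mm.
M_n = C_f(d − h_f/2) + (T − C_f)(d − a_w/2) = 893503 × (555 − 65) + 2091497 × (555 − 101.435) = 437.82 + 948.63 = 1386.45 × 10⁶ N·mm.
M_n = 1386.45 kN·m.

M_n ≈ 1390 kN·m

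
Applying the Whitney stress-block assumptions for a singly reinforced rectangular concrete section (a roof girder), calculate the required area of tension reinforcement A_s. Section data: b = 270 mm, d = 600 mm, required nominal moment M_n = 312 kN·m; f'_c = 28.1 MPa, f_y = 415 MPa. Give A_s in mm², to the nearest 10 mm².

With M_n = 0.85 f'_c a b (d − a/2), solve the quadratic for a:
a = d − √(d² − 2M_n/(0.85 f'_c b)) = 600 − √(600² − 2 × 312×10⁶/(0.85 × 28.1 × 270)) = 86.93 mm.
A_s = 0.85 f'_c a b / f_y = 0.85 × 28.1 × 86.93 × 270 / 415 = 1350.9 mm².

A_s ≈ 1350 mm²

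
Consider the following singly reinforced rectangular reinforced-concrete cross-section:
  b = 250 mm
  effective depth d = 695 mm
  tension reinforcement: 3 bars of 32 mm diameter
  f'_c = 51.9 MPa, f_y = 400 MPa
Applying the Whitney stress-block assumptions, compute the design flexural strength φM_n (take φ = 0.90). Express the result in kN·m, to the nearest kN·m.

φM_n ≈ 566 kN·m

A_s = 3 × 804 = 2412 mm².
T = A_s f_y = 2412 × 400 = 964800 N = 964.8 kN.
From C = T: a = T/(0.85 f'_c b) = 964800/(0.85 × 51.9 × 250) = 87.48 mm.
M_n = T(d − a/2) = 964.8 kN × (695 − 43.74) mm = 628.34 kN·m.
φM_n = 0.90 × 628.34 = 565.51 kN·m.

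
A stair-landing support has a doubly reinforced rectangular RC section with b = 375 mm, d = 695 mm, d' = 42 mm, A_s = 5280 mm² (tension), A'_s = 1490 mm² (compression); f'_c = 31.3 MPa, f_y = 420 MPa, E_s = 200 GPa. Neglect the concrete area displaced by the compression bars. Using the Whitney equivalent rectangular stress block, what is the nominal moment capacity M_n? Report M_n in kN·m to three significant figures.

Assume both tension and compression steel yield.
Net tension couple steel: A_s − A'_s = 3790 mm².
a = (A_s − A'_s) f_y / (0.85 f'_c b) = 1591800/(0.85 × 31.3 × 375) = 159.55 mm.
c = a/β₁ = 159.55/0.826 = 193.16 mm; ε'_s = 0.003(c − d')/c = 0.0023 ≥ f_y/E_s = 0.0021, so compression steel does yield.
M_n = (A_s − A'_s) f_y (d − a/2) + A'_s f_y (d − d') = [1591800 × (695 − 79.775) + 625800 × (695 − 42)] × 10⁻⁶ = 979.32 + 408.65 = 1387.97 kN·m.

M_n ≈ 1390 kN·m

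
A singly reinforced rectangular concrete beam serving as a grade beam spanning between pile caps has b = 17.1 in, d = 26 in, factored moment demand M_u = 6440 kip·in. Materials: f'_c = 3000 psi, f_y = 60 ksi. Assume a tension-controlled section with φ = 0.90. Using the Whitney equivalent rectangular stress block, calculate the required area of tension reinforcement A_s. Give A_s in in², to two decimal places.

A_s ≈ 5.34 in²

M_n = M_u/φ = 6440/0.90 = 7155.56 kip·in.
From M_n = 0.85 f'_c a b (d − a/2):
a = d − √(d² − 2M_n/(0.85 f'_c b)) = 26 − √(26² − 2 × 7155.56/(0.85 × 3 × 17.1)) = 7.351 in.
A_s = 0.85 f'_c a b / f_y = 0.85 × 3 × 7.351 × 17.1 / 60 = 5.342 in².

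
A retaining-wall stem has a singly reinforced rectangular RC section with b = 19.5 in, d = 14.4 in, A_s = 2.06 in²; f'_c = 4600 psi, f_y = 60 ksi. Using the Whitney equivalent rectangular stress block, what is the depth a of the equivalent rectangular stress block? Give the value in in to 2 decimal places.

a ≈ 1.62 in

T = A_s f_y = 2.06 × 60 = 123.6 kips.
a = T/(0.85 f'_c b) = 123.6/(0.85 × 4.6 × 19.5) = 1.62 in.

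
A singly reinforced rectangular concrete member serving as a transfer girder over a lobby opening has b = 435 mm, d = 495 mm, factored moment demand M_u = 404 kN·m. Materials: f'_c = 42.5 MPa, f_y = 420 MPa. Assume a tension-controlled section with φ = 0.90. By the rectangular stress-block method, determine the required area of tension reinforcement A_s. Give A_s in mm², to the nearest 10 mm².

M_n = M_u/φ = 404/0.90 = 448.889 kN·m.
With M_n = 0.85 f'_c a b (d − a/2), solve the quadratic for a:
a = d − √(d² − 2M_n/(0.85 f'_c b)) = 495 − √(495² − 2 × 448.889×10⁶/(0.85 × 42.5 × 435)) = 61.53 mm.
A_s = 0.85 f'_c a b / f_y = 0.85 × 42.5 × 61.53 × 435 / 420 = 2302.2 mm².

A_s ≈ 2300 mm²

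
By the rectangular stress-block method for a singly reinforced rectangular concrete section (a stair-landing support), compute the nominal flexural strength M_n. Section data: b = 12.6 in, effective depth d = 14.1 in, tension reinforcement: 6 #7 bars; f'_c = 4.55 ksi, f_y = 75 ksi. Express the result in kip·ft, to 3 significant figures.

A_s = 6 × 0.6 = 3.6 in².
T = A_s f_y = 3.6 × 75 = 270 kips.
a = T/(0.85 f'_c b) = 270/(0.85 × 4.55 × 12.6) = 5.541 in.
M_n = T(d − a/2) = 270 × (14.1 − 2.7705) = 3059.0 kip·in = 3059.0/12 = 254.92 kip·ft.

M_n ≈ 255 kip·ft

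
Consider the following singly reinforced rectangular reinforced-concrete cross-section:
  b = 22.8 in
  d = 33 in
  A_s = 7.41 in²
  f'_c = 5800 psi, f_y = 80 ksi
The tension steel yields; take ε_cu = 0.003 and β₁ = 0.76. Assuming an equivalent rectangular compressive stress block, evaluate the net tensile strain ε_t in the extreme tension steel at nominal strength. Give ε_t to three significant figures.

ε_t ≈ 0.0113

a = A_s f_y/(0.85 f'_c b) = 5.274 in.
β₁ = 0.76, so c = a/β₁ = 5.274/0.76 = 6.939 in.
From the linear strain diagram with ε_cu = 0.003: ε_t = 0.003 (d − c)/c = 0.003 × (33 − 6.939)/6.939 = 0.0113.
Since ε_t ≥ 0.005, the section is tension-controlled.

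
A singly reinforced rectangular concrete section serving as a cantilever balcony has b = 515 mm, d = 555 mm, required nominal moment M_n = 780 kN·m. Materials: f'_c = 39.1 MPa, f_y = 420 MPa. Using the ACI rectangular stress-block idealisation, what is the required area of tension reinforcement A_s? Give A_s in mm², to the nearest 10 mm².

A_s ≈ 3640 mm²

With M_n = 0.85 f'_c a b (d − a/2), solve the quadratic for a:
a = d − √(d² − 2M_n/(0.85 f'_c b)) = 555 − √(555² − 2 × 780×10⁶/(0.85 × 39.1 × 515)) = 89.29 mm.
A_s = 0.85 f'_c a b / f_y = 0.85 × 39.1 × 89.29 × 515 / 420 = 3638.8 mm².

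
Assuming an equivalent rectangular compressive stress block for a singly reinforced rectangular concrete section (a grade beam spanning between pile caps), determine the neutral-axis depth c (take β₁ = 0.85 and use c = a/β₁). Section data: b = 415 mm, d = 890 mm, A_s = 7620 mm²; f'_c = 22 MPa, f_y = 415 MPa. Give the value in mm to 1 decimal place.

T = A_s f_y = 7620 × 415 = 3162300 N = 3162.3 kN.
Setting C = 0.85 f'_c a b equal to T: a = 3162300/(0.85 × 22 × 415) = 407.487 mm.
With β₁ = 0.85, c = a/β₁ = 407.487/0.85 = 479.4 mm.

c ≈ 479.4 mm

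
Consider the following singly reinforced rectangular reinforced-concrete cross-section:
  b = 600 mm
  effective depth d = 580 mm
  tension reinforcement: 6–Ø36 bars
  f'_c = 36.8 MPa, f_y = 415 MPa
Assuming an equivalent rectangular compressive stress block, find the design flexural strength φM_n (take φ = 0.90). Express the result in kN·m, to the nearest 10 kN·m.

A_s = 6 × 1018 = 6108 mm².
T = A_s f_y = 6108 × 415 = 2534820 N = 2534.82 kN.
From C = T: a = T/(0.85 f'_c b) = 2534820/(0.85 × 36.8 × 600) = 135.06 mm.
M_n = T(d − a/2) = 2534.82 kN × (580 − 67.53) mm = 1299.02 kN·m.
φM_n = 0.90 × 1299.02 = 1169.12 kN·m.

φM_n ≈ 1170 kN·m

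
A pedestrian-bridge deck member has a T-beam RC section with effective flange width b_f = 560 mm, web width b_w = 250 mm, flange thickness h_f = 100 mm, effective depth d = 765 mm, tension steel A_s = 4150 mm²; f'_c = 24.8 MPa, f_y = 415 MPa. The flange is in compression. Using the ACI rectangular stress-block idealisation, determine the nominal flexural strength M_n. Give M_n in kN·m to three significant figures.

M_n ≈ 1180 kN·m

Tension: T = A_s f_y = 4150 × 415 = 1722250 N.
Try a within the flange: a = T/(0.85 f'_c b_f) = 1722250/(0.85 × 24.8 × 560) = 145.89 mm.
a = 145.89 > h_f = 100 mm: the block extends into the web. Split into flange-overhang and web parts.
C_f = 0.85 f'_c (b_f − b_w) h_f = 0.85 × 24.8 × (560 − 250) × 100 = 653480 N.
Remaining web compression depth: a_w = (T − C_f)/(0.85 f'_c b_w) = (1722250 − 653480)/(0.85 × 24.8 × 250) = 202.80 mm.
M_n = C_f(d − h_f/2) + (T − C_f)(d − a_w/2) = 653480 × (765 − 50) + 1068770 × (765 − 101.4) = 467.24 + 709.24 = 1176.48 × 10⁶ N·mm.
M_n = 1176.48 kN·m.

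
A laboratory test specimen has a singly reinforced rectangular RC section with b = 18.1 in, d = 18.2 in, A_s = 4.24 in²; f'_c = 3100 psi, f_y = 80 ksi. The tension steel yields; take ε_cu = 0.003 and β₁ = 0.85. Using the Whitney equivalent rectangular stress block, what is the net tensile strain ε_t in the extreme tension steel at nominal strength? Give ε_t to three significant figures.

ε_t ≈ 0.00353

a = A_s f_y/(0.85 f'_c b) = 7.112 in.
β₁ = 0.85, so c = a/β₁ = 7.112/0.85 = 8.367 in.
From the linear strain diagram with ε_cu = 0.003: ε_t = 0.003 (d − c)/c = 0.003 × (18.2 − 8.367)/8.367 = 0.00353.
ε_t < 0.004 — the section is over-reinforced for flexure under ACI limits.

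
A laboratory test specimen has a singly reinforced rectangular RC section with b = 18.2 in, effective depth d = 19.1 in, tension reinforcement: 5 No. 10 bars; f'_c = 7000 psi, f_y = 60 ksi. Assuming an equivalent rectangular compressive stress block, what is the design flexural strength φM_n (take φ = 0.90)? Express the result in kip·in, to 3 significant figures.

φM_n ≈ 5950 kip·in

A_s = 5 × 1.27 = 6.35 in².
T = A_s f_y = 6.35 × 60 = 381 kips.
a = T/(0.85 f'_c b) = 381/(0.85 × 7 × 18.2) = 3.518 in.
M_n = T(d − a/2) = 381 × (19.1 − 1.759) = 6606.9 kip·in.
φM_n = 0.90 × 6606.9 = 5946.2 kip·in.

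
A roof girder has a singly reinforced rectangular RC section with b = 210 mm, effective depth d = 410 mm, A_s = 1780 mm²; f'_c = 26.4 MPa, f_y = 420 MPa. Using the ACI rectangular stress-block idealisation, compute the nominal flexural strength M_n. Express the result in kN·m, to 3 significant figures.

M_n ≈ 247 kN·m

T = A_s f_y = 1780 × 420 = 747600 N = 747.6 kN.
From C = T: a = T/(0.85 f'_c b) = 747600/(0.85 × 26.4 × 210) = 158.65 mm.
M_n = T(d − a/2) = 747.6 kN × (410 − 79.325) mm = 247.21 kN·m.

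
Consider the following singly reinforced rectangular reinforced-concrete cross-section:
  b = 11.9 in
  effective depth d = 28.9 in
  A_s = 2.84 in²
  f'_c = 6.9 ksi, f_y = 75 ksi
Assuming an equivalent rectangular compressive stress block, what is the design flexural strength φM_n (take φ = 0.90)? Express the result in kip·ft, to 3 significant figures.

T = A_s f_y = 2.84 × 75 = 213 kips.
a = T/(0.85 f'_c b) = 213/(0.85 × 6.9 × 11.9) = 3.052 in.
M_n = T(d − a/2) = 213 × (28.9 − 1.526) = 5830.7 kip·in = 5830.7/12 = 485.89 kip·ft.
φM_n = 0.90 × 485.89 = 437.30 kip·ft.

φM_n ≈ 437 kip·ft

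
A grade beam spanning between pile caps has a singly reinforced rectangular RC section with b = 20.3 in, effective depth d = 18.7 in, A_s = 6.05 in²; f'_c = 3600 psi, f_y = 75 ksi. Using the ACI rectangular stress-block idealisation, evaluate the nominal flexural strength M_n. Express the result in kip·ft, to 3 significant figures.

T = A_s f_y = 6.05 × 75 = 453.75 kips.
a = T/(0.85 f'_c b) = 453.75/(0.85 × 3.6 × 20.3) = 7.305 in.
M_n = T(d − a/2) = 453.75 × (18.7 − 3.6525) = 6827.8 kip·in = 6827.8/12 = 568.98 kip·ft.

M_n ≈ 569 kip·ft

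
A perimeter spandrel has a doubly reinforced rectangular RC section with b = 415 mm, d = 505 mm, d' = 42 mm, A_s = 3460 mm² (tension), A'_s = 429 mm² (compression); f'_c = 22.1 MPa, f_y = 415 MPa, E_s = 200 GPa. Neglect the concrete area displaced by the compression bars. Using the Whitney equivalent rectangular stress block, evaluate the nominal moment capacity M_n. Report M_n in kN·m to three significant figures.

Assume both tension and compression steel yield.
Net tension couple steel: A_s − A'_s = 3031 mm².
a = (A_s − A'_s) f_y / (0.85 f'_c b) = 1257865/(0.85 × 22.1 × 415) = 161.35 mm.
c = a/β₁ = 161.35/0.85 = 189.82 mm; ε'_s = 0.003(c − d')/c = 0.0023 ≥ f_y/E_s = 0.0021, so compression steel does yield.
M_n = (A_s − A'_s) f_y (d − a/2) + A'_s f_y (d − d') = [1257865 × (505 − 80.675) + 178035 × (505 − 42)] × 10⁻⁶ = 533.74 + 82.43 = 616.17 kN·m.

M_n ≈ 616 kN·m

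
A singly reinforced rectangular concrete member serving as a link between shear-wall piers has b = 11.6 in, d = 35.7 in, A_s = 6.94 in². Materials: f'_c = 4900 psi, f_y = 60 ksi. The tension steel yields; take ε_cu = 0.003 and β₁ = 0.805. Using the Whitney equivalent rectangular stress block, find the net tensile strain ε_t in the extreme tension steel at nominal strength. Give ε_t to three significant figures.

a = A_s f_y/(0.85 f'_c b) = 8.619 in.
β₁ = 0.805, so c = a/β₁ = 8.619/0.805 = 10.707 in.
From the linear strain diagram with ε_cu = 0.003: ε_t = 0.003 (d − c)/c = 0.003 × (35.7 − 10.707)/10.707 = 0.00700.
Since ε_t ≥ 0.005, the section is tension-controlled.

ε_t ≈ 0.00700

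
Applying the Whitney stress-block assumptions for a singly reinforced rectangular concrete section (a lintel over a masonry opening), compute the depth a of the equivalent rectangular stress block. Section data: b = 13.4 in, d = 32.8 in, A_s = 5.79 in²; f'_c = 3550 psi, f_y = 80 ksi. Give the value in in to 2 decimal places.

a ≈ 11.46 in

T = A_s f_y = 5.79 × 80 = 463.2 kips.
a = T/(0.85 f'_c b) = 463.2/(0.85 × 3.55 × 13.4) = 11.46 in.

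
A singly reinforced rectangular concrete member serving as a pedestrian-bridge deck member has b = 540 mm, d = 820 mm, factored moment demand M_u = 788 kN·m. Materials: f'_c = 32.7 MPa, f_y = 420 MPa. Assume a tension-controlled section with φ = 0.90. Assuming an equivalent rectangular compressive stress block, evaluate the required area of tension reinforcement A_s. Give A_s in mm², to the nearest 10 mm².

A_s ≈ 2660 mm²

M_n = M_u/φ = 788/0.90 = 875.556 kN·m.
With M_n = 0.85 f'_c a b (d − a/2), solve the quadratic for a:
a = d − √(d² − 2M_n/(0.85 f'_c b)) = 820 − √(820² − 2 × 875.556×10⁶/(0.85 × 32.7 × 540)) = 74.53 mm.
A_s = 0.85 f'_c a b / f_y = 0.85 × 32.7 × 74.53 × 540 / 420 = 2663.4 mm².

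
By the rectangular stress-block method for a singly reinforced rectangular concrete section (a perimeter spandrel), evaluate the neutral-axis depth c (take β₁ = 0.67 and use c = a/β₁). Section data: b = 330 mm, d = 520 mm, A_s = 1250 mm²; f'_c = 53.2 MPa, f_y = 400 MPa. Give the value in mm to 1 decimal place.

c ≈ 50.0 mm

T = A_s f_y = 1250 × 400 = 500000 N = 500 kN.
Setting C = 0.85 f'_c a b equal to T: a = 500000/(0.85 × 53.2 × 330) = 33.506 mm.
With β₁ = 0.67, c = a/β₁ = 33.506/0.67 = 50.0 mm.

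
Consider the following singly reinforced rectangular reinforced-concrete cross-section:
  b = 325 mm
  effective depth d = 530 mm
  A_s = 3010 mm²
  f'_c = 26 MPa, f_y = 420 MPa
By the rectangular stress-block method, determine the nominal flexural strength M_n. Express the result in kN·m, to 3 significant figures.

M_n ≈ 559 kN·m

T = A_s f_y = 3010 × 420 = 1264200 N = 1264.2 kN.
From C = T: a = T/(0.85 f'_c b) = 1264200/(0.85 × 26 × 325) = 176.01 mm.
M_n = T(d − a/2) = 1264.2 kN × (530 − 88.005) mm = 558.77 kN·m.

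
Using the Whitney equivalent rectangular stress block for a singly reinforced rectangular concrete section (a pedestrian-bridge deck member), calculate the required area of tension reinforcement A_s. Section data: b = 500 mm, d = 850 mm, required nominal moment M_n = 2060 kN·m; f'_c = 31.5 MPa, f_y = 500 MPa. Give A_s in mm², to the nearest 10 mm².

With M_n = 0.85 f'_c a b (d − a/2), solve the quadratic for a:
a = d − √(d² − 2M_n/(0.85 f'_c b)) = 850 − √(850² − 2 × 2060×10⁶/(0.85 × 31.5 × 500)) = 205.99 mm.
A_s = 0.85 f'_c a b / f_y = 0.85 × 31.5 × 205.99 × 500 / 500 = 5515.4 mm².

A_s ≈ 5520 mm²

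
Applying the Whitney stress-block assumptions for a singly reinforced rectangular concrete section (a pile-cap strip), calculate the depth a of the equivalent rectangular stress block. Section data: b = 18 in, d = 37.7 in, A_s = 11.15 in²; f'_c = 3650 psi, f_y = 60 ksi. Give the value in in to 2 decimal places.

T = A_s f_y = 11.15 × 60 = 669 kips.
a = T/(0.85 f'_c b) = 669/(0.85 × 3.65 × 18) = 11.98 in.

a ≈ 11.98 in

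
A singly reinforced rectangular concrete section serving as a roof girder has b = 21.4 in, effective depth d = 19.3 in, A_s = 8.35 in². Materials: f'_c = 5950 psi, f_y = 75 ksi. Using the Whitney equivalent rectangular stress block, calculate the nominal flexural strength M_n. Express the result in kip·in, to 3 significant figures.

M_n ≈ 10300 kip·in

T = A_s f_y = 8.35 × 75 = 626.25 kips.
a = T/(0.85 f'_c b) = 626.25/(0.85 × 5.95 × 21.4) = 5.786 in.
M_n = T(d − a/2) = 626.25 × (19.3 − 2.893) = 10274.9 kip·in.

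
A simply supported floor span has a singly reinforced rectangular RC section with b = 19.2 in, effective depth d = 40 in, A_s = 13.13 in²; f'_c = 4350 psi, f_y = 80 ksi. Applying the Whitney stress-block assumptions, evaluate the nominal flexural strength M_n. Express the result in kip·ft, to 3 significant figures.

M_n ≈ 2850 kip·ft

T = A_s f_y = 13.13 × 80 = 1050.4 kips.
a = T/(0.85 f'_c b) = 1050.4/(0.85 × 4.35 × 19.2) = 14.796 in.
M_n = T(d − a/2) = 1050.4 × (40 − 7.398) = 34245.1 kip·in = 34245.1/12 = 2853.76 kip·ft.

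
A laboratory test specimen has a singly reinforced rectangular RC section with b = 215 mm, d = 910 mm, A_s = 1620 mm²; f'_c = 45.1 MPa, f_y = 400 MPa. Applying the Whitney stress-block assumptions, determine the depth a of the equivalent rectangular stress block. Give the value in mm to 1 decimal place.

T = A_s f_y = 1620 × 400 = 648000 N = 648 kN.
Setting C = 0.85 f'_c a b equal to T: a = 648000/(0.85 × 45.1 × 215) = 78.6 mm.

a ≈ 78.6 mm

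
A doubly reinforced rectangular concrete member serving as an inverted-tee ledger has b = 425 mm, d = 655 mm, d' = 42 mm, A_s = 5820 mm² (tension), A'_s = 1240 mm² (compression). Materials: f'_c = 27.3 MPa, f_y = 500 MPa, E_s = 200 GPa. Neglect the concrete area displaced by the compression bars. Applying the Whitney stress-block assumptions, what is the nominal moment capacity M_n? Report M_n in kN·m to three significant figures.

Assume both tension and compression steel yield.
Net tension couple steel: A_s − A'_s = 4580 mm².
a = (A_s − A'_s) f_y / (0.85 f'_c b) = 2290000/(0.85 × 27.3 × 425) = 232.20 mm.
c = a/β₁ = 232.20/0.85 = 273.18 mm; ε'_s = 0.003(c − d')/c = 0.0025 ≥ f_y/E_s = 0.0025, so compression steel does yield.
M_n = (A_s − A'_s) f_y (d − a/2) + A'_s f_y (d − d') = [2290000 × (655 − 116.1) + 620000 × (655 − 42)] × 10⁻⁶ = 1234.08 + 380.06 = 1614.14 kN·m.

M_n ≈ 1610 kN·m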